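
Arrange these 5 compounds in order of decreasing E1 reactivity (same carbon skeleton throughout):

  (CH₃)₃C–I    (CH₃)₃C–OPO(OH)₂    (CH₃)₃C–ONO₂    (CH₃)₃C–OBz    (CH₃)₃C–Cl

Same R in every case — rank the leaving groups.
Leaving-group ability tracks the stability of the departed species; conjugate-acid pKₐ is the usual yardstick (lower pKₐ → better LG).
(CH₃)₃C–I loses I⁻: pKₐ(HI) ≈ -10
(CH₃)₃C–Cl loses Cl⁻: pKₐ(HCl) ≈ -7
(CH₃)₃C–ONO₂ loses NO₃⁻: pKₐ(HNO₃) ≈ -1.3
(CH₃)₃C–OPO(OH)₂ loses H₂PO₄⁻: pKₐ(H₃PO₄) ≈ 2.1
(CH₃)₃C–OBz loses PhCOO⁻: pKₐ(C₆H₅COOH) ≈ 4.2

(CH₃)₃C–I > (CH₃)₃C–Cl > (CH₃)₃C–ONO₂ > (CH₃)₃C–OPO(OH)₂ > (CH₃)₃C–OBz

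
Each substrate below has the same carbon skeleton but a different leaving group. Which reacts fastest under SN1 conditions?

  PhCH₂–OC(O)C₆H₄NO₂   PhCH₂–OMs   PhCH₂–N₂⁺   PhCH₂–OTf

PhCH₂–N₂⁺

The skeletons are identical, so relative rate is governed entirely by leaving-group ability.
Leaving-group ability tracks the stability of the departed species; conjugate-acid pKₐ is the usual yardstick (lower pKₐ → better LG).
PhCH₂–N₂⁺ loses N₂: no meaningful conjugate acid; N₂ departs as an exceptionally stable neutral molecule
PhCH₂–OTf loses OTf⁻: pKₐ(CF₃SO₃H (triflic acid)) ≈ -14
PhCH₂–OMs loses OMs⁻: pKₐ(CH₃SO₃H (MsOH)) ≈ -1.9
PhCH₂–OC(O)C₆H₄NO₂ loses p-O₂N–C₆H₄–COO⁻: pKₐ(p-nitrobenzoic acid) ≈ 3.4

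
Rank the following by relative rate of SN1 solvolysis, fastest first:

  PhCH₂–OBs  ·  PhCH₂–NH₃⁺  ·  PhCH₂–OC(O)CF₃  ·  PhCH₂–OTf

The skeletons are identical, so relative rate is governed entirely by leaving-group ability.
A good leaving group is a weak base: the lower the pKₐ of its conjugate acid, the more readily it departs.
PhCH₂–OTf loses OTf⁻: pKₐ(CF₃SO₃H (triflic acid)) ≈ -14
PhCH₂–OBs loses OBs⁻: pKₐ(p-BrC₆H₄SO₃H) ≈ -2.8
PhCH₂–OC(O)CF₃ loses CF₃COO⁻: pKₐ(CF₃COOH) ≈ 0.2
PhCH₂–NH₃⁺ loses NH₃: pKₐ(NH₄⁺) ≈ 9.2

PhCH₂–OTf > PhCH₂–OBs > PhCH₂–OC(O)CF₃ > PhCH₂–NH₃⁺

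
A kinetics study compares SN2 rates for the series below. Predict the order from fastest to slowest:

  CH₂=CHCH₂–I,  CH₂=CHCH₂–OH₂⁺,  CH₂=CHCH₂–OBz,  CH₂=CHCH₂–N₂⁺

Identical carbon frameworks mean the comparison reduces to leaving-group quality.
Leaving-group ability tracks the stability of the departed species; conjugate-acid pKₐ is the usual yardstick (lower pKₐ → better LG).
CH₂=CHCH₂–N₂⁺ loses N₂: no meaningful conjugate acid; N₂ departs as an exceptionally stable neutral molecule
CH₂=CHCH₂–I loses I⁻: pKₐ(HI) ≈ -10
CH₂=CHCH₂–OH₂⁺ loses H₂O: pKₐ(H₃O⁺) ≈ -1.7
CH₂=CHCH₂–OBz loses PhCOO⁻: pKₐ(C₆H₅COOH) ≈ 4.2

CH₂=CHCH₂–N₂⁺ > CH₂=CHCH₂–I > CH₂=CHCH₂–OH₂⁺ > CH₂=CHCH₂–OBz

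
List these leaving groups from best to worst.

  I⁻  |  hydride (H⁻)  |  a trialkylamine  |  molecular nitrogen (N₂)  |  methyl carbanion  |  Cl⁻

molecular nitrogen (N₂) > I⁻ > Cl⁻ > a trialkylamine > hydride (H⁻) > methyl carbanion

molecular nitrogen (N₂): no meaningful conjugate acid; N₂ departs as an exceptionally stable neutral molecule
I⁻: pKₐ(HI) ≈ -10
Cl⁻: pKₐ(HCl) ≈ -7
a trialkylamine: pKₐ(R'₃NH⁺) ≈ 10.7
hydride (H⁻): pKₐ(H₂) ≈ 36
methyl carbanion: pKₐ(CH₄) ≈ 48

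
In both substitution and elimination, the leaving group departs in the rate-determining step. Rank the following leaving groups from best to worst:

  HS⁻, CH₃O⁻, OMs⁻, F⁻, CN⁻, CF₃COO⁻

Rank by basicity of the departing species: weakest base leaves most easily.
OMs⁻: pKₐ(CH₃SO₃H (MsOH)) ≈ -1.9
CF₃COO⁻: pKₐ(CF₃COOH) ≈ 0.2 — strongly electron-withdrawing CF₃ stabilises the carboxylate
F⁻: pKₐ(HF) ≈ 3.2 — small and strongly basic; the poor halide leaving group
HS⁻: pKₐ(H₂S) ≈ 7
CN⁻: pKₐ(HCN) ≈ 9.2 — sp carbon stabilises the charge somewhat, but still a poor LG
CH₃O⁻: pKₐ(CH₃OH) ≈ 15.5 — strong base; alkoxides do not leave unassisted

OMs⁻ > CF₃COO⁻ > F⁻ > HS⁻ > CN⁻ > CH₃O⁻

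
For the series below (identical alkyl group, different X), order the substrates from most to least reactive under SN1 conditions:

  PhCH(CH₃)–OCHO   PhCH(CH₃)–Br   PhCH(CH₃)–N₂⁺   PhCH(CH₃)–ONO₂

PhCH(CH₃)–N₂⁺ > PhCH(CH₃)–Br > PhCH(CH₃)–ONO₂ > PhCH(CH₃)–OCHO

Identical carbon frameworks mean the comparison reduces to leaving-group quality.
Leaving-group ability tracks the stability of the departed species; conjugate-acid pKₐ is the usual yardstick (lower pKₐ → better LG).
PhCH(CH₃)–N₂⁺ loses N₂: no meaningful conjugate acid; N₂ departs as an exceptionally stable neutral molecule
PhCH(CH₃)–Br loses Br⁻: pKₐ(HBr) ≈ -9
PhCH(CH₃)–ONO₂ loses NO₃⁻: pKₐ(HNO₃) ≈ -1.3
PhCH(CH₃)–OCHO loses HCOO⁻: pKₐ(HCOOH) ≈ 3.8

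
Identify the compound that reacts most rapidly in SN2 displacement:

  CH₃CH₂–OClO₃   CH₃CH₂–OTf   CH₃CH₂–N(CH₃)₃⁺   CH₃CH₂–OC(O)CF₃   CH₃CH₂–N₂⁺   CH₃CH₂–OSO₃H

With the same alkyl group throughout, only the leaving group differentiates the rates.
Leaving-group ability tracks the stability of the departed species; conjugate-acid pKₐ is the usual yardstick (lower pKₐ → better LG).
CH₃CH₂–N₂⁺ loses N₂: no meaningful conjugate acid; N₂ departs as an exceptionally stable neutral molecule
CH₃CH₂–OTf loses OTf⁻: pKₐ(CF₃SO₃H (triflic acid)) ≈ -14
CH₃CH₂–OClO₃ loses ClO₄⁻: pKₐ(HClO₄) ≈ -10
CH₃CH₂–OSO₃H loses HSO₄⁻: pKₐ(H₂SO₄) ≈ -3
CH₃CH₂–OC(O)CF₃ loses CF₃COO⁻: pKₐ(CF₃COOH) ≈ 0.2
CH₃CH₂–N(CH₃)₃⁺ loses NR'₃: pKₐ(R'₃NH⁺) ≈ 10.7

CH₃CH₂–N₂⁺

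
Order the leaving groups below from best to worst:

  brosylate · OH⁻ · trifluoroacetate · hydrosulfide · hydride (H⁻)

brosylate > trifluoroacetate > hydrosulfide > OH⁻ > hydride (H⁻)

A good leaving group is a weak base: the lower the pKₐ of its conjugate acid, the more readily it departs.
brosylate: pKₐ(p-BrC₆H₄SO₃H) ≈ -2.8
trifluoroacetate: pKₐ(CF₃COOH) ≈ 0.2 — strongly electron-withdrawing CF₃ stabilises the carboxylate
hydrosulfide: pKₐ(H₂S) ≈ 7 — larger and more polarisable than the oxygen analogue
OH⁻: pKₐ(H₂O) ≈ 15.7
hydride (H⁻): pKₐ(H₂) ≈ 36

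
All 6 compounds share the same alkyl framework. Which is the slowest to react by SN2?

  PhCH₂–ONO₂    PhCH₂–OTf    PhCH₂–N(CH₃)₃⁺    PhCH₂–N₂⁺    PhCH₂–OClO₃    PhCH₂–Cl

PhCH₂–N(CH₃)₃⁺

With the same alkyl group throughout, only the leaving group differentiates the rates.
The more stable X⁻ (or X) is on its own — i.e. the weaker a base it is — the better a leaving group it makes.
PhCH₂–N₂⁺ loses N₂: no meaningful conjugate acid; N₂ departs as an exceptionally stable neutral molecule
PhCH₂–OTf loses OTf⁻: pKₐ(CF₃SO₃H (triflic acid)) ≈ -14
PhCH₂–OClO₃ loses ClO₄⁻: pKₐ(HClO₄) ≈ -10
PhCH₂–Cl loses Cl⁻: pKₐ(HCl) ≈ -7
PhCH₂–ONO₂ loses NO₃⁻: pKₐ(HNO₃) ≈ -1.3
PhCH₂–N(CH₃)₃⁺ loses NR'₃: pKₐ(R'₃NH⁺) ≈ 10.7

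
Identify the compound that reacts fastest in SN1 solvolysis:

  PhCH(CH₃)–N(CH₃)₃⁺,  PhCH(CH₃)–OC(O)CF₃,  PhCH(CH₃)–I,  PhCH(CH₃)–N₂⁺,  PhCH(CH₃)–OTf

PhCH(CH₃)–N₂⁺

Identical carbon frameworks mean the comparison reduces to leaving-group quality.
Leaving-group ability tracks the stability of the departed species; conjugate-acid pKₐ is the usual yardstick (lower pKₐ → better LG).
PhCH(CH₃)–N₂⁺ loses N₂: no meaningful conjugate acid; N₂ departs as an exceptionally stable neutral molecule
PhCH(CH₃)–OTf loses OTf⁻: pKₐ(CF₃SO₃H (triflic acid)) ≈ -14
PhCH(CH₃)–I loses I⁻: pKₐ(HI) ≈ -10
PhCH(CH₃)–OC(O)CF₃ loses CF₃COO⁻: pKₐ(CF₃COOH) ≈ 0.2
PhCH(CH₃)–N(CH₃)₃⁺ loses NR'₃: pKₐ(R'₃NH⁺) ≈ 10.7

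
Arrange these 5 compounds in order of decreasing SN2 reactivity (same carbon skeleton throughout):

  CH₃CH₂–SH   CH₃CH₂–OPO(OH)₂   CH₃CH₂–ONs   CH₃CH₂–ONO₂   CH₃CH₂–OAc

CH₃CH₂–ONs > CH₃CH₂–ONO₂ > CH₃CH₂–OPO(OH)₂ > CH₃CH₂–OAc > CH₃CH₂–SH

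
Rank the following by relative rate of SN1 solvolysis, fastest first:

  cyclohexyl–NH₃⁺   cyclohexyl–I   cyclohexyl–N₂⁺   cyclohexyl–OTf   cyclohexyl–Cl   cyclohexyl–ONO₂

cyclohexyl–N₂⁺ > cyclohexyl–OTf > cyclohexyl–I > cyclohexyl–Cl > cyclohexyl–ONO₂ > cyclohexyl–NH₃⁺

The skeletons are identical, so relative rate is governed entirely by leaving-group ability.
The more stable X⁻ (or X) is on its own — i.e. the weaker a base it is — the better a leaving group it makes.
cyclohexyl–N₂⁺ loses N₂: no meaningful conjugate acid; N₂ departs as an exceptionally stable neutral molecule
cyclohexyl–OTf loses OTf⁻: pKₐ(CF₃SO₃H (triflic acid)) ≈ -14
cyclohexyl–I loses I⁻: pKₐ(HI) ≈ -10
cyclohexyl–Cl loses Cl⁻: pKₐ(HCl) ≈ -7
cyclohexyl–ONO₂ loses NO₃⁻: pKₐ(HNO₃) ≈ -1.3
cyclohexyl–NH₃⁺ loses NH₃: pKₐ(NH₄⁺) ≈ 9.2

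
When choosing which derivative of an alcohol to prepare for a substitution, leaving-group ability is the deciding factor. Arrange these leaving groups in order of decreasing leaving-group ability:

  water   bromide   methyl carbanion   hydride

bromide > water > hydride > methyl carbanion

The more stable X⁻ (or X) is on its own — i.e. the weaker a base it is — the better a leaving group it makes.
bromide: pKₐ(HBr) ≈ -9
water: pKₐ(H₃O⁺) ≈ -1.7
hydride: pKₐ(H₂) ≈ 36
methyl carbanion: pKₐ(CH₄) ≈ 48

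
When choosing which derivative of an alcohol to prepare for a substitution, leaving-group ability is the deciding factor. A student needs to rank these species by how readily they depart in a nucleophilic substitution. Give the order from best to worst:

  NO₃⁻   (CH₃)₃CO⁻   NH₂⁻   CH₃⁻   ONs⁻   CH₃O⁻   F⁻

ONs⁻ > NO₃⁻ > F⁻ > CH₃O⁻ > (CH₃)₃CO⁻ > NH₂⁻ > CH₃⁻

ONs⁻: pKₐ(p-O₂NC₆H₄SO₃H) ≈ -3.5 — p-nitro group further stabilises the sulfonate
NO₃⁻: pKₐ(HNO₃) ≈ -1.3 — resonance-delocalised over three oxygens
F⁻: pKₐ(HF) ≈ 3.2 — small and strongly basic; the poor halide leaving group
CH₃O⁻: pKₐ(CH₃OH) ≈ 15.5
(CH₃)₃CO⁻: pKₐ(t-BuOH) ≈ 18
NH₂⁻: pKₐ(NH₃) ≈ 38 — extremely strong base; never a leaving group
CH₃⁻: pKₐ(CH₄) ≈ 48 — unstabilised carbanion; the worst conceivable leaving group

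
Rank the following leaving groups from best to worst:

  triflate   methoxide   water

triflate > water > methoxide

Leaving-group ability tracks the stability of the departed species; conjugate-acid pKₐ is the usual yardstick (lower pKₐ → better LG).
triflate: pKₐ(CF₃SO₃H (triflic acid)) ≈ -14
water: pKₐ(H₃O⁺) ≈ -1.7 — neutral; leaves from a protonated alcohol (R–OH₂⁺)
methoxide: pKₐ(CH₃OH) ≈ 15.5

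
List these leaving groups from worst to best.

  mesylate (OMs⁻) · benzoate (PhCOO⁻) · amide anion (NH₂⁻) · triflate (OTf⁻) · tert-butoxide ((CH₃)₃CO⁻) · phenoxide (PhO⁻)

amide anion (NH₂⁻) < tert-butoxide ((CH₃)₃CO⁻) < phenoxide (PhO⁻) < benzoate (PhCOO⁻) < mesylate (OMs⁻) < triflate (OTf⁻)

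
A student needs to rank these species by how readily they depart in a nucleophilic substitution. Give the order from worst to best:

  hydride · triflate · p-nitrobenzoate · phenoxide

A good leaving group is a weak base: the lower the pKₐ of its conjugate acid, the more readily it departs.
triflate: pKₐ(CF₃SO₃H (triflic acid)) ≈ -14 — charge spread over three oxygens and a CF₃ group; the premier leaving group in synthesis
p-nitrobenzoate: pKₐ(p-nitrobenzoic acid) ≈ 3.4 — electron-withdrawing nitro group stabilises the carboxylate
phenoxide: pKₐ(C₆H₅OH (phenol)) ≈ 10 — resonance into the ring helps, but still a poor LG
hydride: pKₐ(H₂) ≈ 36
Reversing gives the worst-to-best order requested.

hydride < phenoxide < p-nitrobenzoate < triflate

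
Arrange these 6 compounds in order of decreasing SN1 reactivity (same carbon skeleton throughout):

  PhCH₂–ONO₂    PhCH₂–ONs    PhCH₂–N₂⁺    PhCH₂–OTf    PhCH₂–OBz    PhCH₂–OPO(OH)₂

With the same alkyl group throughout, only the leaving group differentiates the rates.
Rank by basicity of the departing species: weakest base leaves most easily.
PhCH₂–N₂⁺ loses N₂: no meaningful conjugate acid; N₂ departs as an exceptionally stable neutral molecule
PhCH₂–OTf loses OTf⁻: pKₐ(CF₃SO₃H (triflic acid)) ≈ -14
PhCH₂–ONs loses ONs⁻: pKₐ(p-O₂NC₆H₄SO₃H) ≈ -3.5
PhCH₂–ONO₂ loses NO₃⁻: pKₐ(HNO₃) ≈ -1.3
PhCH₂–OPO(OH)₂ loses H₂PO₄⁻: pKₐ(H₃PO₄) ≈ 2.1
PhCH₂–OBz loses PhCOO⁻: pKₐ(C₆H₅COOH) ≈ 4.2

PhCH₂–N₂⁺ > PhCH₂–OTf > PhCH₂–ONs > PhCH₂–ONO₂ > PhCH₂–OPO(OH)₂ > PhCH₂–OBz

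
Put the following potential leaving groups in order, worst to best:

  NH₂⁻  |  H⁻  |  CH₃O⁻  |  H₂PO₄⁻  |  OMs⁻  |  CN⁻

NH₂⁻ < H⁻ < CH₃O⁻ < CN⁻ < H₂PO₄⁻ < OMs⁻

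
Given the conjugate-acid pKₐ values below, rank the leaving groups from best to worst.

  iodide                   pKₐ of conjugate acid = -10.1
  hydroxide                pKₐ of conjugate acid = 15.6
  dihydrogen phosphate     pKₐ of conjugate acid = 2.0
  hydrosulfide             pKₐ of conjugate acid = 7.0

iodide > dihydrogen phosphate > hydrosulfide > hydroxide

Lower conjugate-acid pKₐ ⇒ weaker base ⇒ better leaving group.
Sorting by the given values: iodide (-10.1), dihydrogen phosphate (2.0), hydrosulfide (7.0), hydroxide (15.6).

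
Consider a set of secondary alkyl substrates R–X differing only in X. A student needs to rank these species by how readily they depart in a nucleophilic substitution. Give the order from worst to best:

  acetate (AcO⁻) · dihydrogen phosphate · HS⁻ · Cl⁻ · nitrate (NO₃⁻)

HS⁻ < acetate (AcO⁻) < dihydrogen phosphate < nitrate (NO₃⁻) < Cl⁻

The more stable X⁻ (or X) is on its own — i.e. the weaker a base it is — the better a leaving group it makes.
Cl⁻: pKₐ(HCl) ≈ -7
nitrate (NO₃⁻): pKₐ(HNO₃) ≈ -1.3
dihydrogen phosphate: pKₐ(H₃PO₄) ≈ 2.1
acetate (AcO⁻): pKₐ(CH₃COOH) ≈ 4.8
HS⁻: pKₐ(H₂S) ≈ 7
Listed from poorest to best leaving group as asked.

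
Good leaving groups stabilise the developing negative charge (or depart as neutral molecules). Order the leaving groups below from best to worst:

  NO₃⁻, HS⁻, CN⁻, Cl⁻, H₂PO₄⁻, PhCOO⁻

Cl⁻ > NO₃⁻ > H₂PO₄⁻ > PhCOO⁻ > HS⁻ > CN⁻

Rank by basicity of the departing species: weakest base leaves most easily.
Cl⁻: pKₐ(HCl) ≈ -7
NO₃⁻: pKₐ(HNO₃) ≈ -1.3
H₂PO₄⁻: pKₐ(H₃PO₄) ≈ 2.1
PhCOO⁻: pKₐ(C₆H₅COOH) ≈ 4.2
HS⁻: pKₐ(H₂S) ≈ 7
CN⁻: pKₐ(HCN) ≈ 9.2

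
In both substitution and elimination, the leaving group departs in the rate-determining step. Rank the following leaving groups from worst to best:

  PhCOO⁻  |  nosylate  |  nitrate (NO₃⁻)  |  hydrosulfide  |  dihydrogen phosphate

hydrosulfide < PhCOO⁻ < dihydrogen phosphate < nitrate (NO₃⁻) < nosylate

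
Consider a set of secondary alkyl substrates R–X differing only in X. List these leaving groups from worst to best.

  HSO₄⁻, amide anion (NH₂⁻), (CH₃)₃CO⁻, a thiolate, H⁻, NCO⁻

amide anion (NH₂⁻) < H⁻ < (CH₃)₃CO⁻ < a thiolate < NCO⁻ < HSO₄⁻

The more stable X⁻ (or X) is on its own — i.e. the weaker a base it is — the better a leaving group it makes.
HSO₄⁻: pKₐ(H₂SO₄) ≈ -3 — conjugate base of a strong mineral acid
NCO⁻: pKₐ(HOCN) ≈ 3.5 — resonance between N and O
a thiolate: pKₐ(RSH (a thiol)) ≈ 10.5 — moderately basic; rarely leaves without activation
(CH₃)₃CO⁻: pKₐ(t-BuOH) ≈ 18 — bulky, strongly basic alkoxide
H⁻: pKₐ(H₂) ≈ 36
amide anion (NH₂⁻): pKₐ(NH₃) ≈ 38
The question asks for worst first, so the sequence is read in increasing leaving-group ability.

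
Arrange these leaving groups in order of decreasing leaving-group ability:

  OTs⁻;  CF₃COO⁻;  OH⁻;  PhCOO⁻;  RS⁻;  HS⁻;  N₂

The more stable X⁻ (or X) is on its own — i.e. the weaker a base it is — the better a leaving group it makes.
N₂: no meaningful conjugate acid; N₂ departs as an exceptionally stable neutral molecule
OTs⁻: pKₐ(p-CH₃C₆H₄SO₃H (TsOH)) ≈ -2.8 — resonance-delocalised arenesulfonate
CF₃COO⁻: pKₐ(CF₃COOH) ≈ 0.2 — strongly electron-withdrawing CF₃ stabilises the carboxylate
PhCOO⁻: pKₐ(C₆H₅COOH) ≈ 4.2
HS⁻: pKₐ(H₂S) ≈ 7
RS⁻: pKₐ(RSH (a thiol)) ≈ 10.5 — moderately basic; rarely leaves without activation
OH⁻: pKₐ(H₂O) ≈ 15.7

N₂ > OTs⁻ > CF₃COO⁻ > PhCOO⁻ > HS⁻ > RS⁻ > OH⁻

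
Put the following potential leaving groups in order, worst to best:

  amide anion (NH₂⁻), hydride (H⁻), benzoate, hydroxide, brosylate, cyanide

brosylate: pKₐ(p-BrC₆H₄SO₃H) ≈ -2.8
benzoate: pKₐ(C₆H₅COOH) ≈ 4.2
cyanide: pKₐ(HCN) ≈ 9.2
hydroxide: pKₐ(H₂O) ≈ 15.7
hydride (H⁻): pKₐ(H₂) ≈ 36
amide anion (NH₂⁻): pKₐ(NH₃) ≈ 38
The question asks for worst first, so the sequence is read in increasing leaving-group ability.

amide anion (NH₂⁻) < hydride (H⁻) < hydroxide < cyanide < benzoate < brosylate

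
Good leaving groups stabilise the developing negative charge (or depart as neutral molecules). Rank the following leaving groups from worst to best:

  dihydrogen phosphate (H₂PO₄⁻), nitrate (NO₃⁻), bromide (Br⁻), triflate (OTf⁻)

dihydrogen phosphate (H₂PO₄⁻) < nitrate (NO₃⁻) < bromide (Br⁻) < triflate (OTf⁻)

Leaving-group ability tracks the stability of the departed species; conjugate-acid pKₐ is the usual yardstick (lower pKₐ → better LG).
triflate (OTf⁻): pKₐ(CF₃SO₃H (triflic acid)) ≈ -14
bromide (Br⁻): pKₐ(HBr) ≈ -9
nitrate (NO₃⁻): pKₐ(HNO₃) ≈ -1.3
dihydrogen phosphate (H₂PO₄⁻): pKₐ(H₃PO₄) ≈ 2.1
The question asks for worst first, so the sequence is read in increasing leaving-group ability.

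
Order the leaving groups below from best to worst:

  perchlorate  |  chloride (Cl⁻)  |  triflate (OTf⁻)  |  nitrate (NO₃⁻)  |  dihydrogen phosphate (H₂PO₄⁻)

The more stable X⁻ (or X) is on its own — i.e. the weaker a base it is — the better a leaving group it makes.
triflate (OTf⁻): pKₐ(CF₃SO₃H (triflic acid)) ≈ -14
perchlorate: pKₐ(HClO₄) ≈ -10
chloride (Cl⁻): pKₐ(HCl) ≈ -7
nitrate (NO₃⁻): pKₐ(HNO₃) ≈ -1.3
dihydrogen phosphate (H₂PO₄⁻): pKₐ(H₃PO₄) ≈ 2.1

triflate (OTf⁻) > perchlorate > chloride (Cl⁻) > nitrate (NO₃⁻) > dihydrogen phosphate (H₂PO₄⁻)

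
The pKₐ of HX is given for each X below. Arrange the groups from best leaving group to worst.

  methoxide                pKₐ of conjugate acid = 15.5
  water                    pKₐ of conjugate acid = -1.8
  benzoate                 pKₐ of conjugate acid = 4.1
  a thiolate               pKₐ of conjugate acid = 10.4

water > benzoate > a thiolate > methoxide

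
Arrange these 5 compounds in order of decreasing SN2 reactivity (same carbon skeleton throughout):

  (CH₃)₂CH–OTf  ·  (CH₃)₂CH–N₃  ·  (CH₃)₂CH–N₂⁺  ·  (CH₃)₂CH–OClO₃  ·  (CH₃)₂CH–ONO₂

(CH₃)₂CH–N₂⁺ > (CH₃)₂CH–OTf > (CH₃)₂CH–OClO₃ > (CH₃)₂CH–ONO₂ > (CH₃)₂CH–N₃

The skeletons are identical, so relative rate is governed entirely by leaving-group ability.
Leaving-group ability tracks the stability of the departed species; conjugate-acid pKₐ is the usual yardstick (lower pKₐ → better LG).
(CH₃)₂CH–N₂⁺ loses N₂: no meaningful conjugate acid; N₂ departs as an exceptionally stable neutral molecule
(CH₃)₂CH–OTf loses OTf⁻: pKₐ(CF₃SO₃H (triflic acid)) ≈ -14
(CH₃)₂CH–OClO₃ loses ClO₄⁻: pKₐ(HClO₄) ≈ -10
(CH₃)₂CH–ONO₂ loses NO₃⁻: pKₐ(HNO₃) ≈ -1.3
(CH₃)₂CH–N₃ loses N₃⁻: pKₐ(HN₃) ≈ 4.7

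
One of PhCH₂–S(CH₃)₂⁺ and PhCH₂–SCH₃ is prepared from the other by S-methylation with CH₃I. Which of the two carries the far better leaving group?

PhCH₂–S(CH₃)₂⁺

From PhCH₂–SCH₃ the departing group would be RS⁻ (pKₐ(RSH (a thiol)) ≈ 10.5). Moderately basic; rarely leaves without activation.
From PhCH₂–S(CH₃)₂⁺ the leaving group is SR'₂ (pKₐ(R'₂SH⁺) ≈ -7). Neutral; leaves from a sulfonium salt (R–SR'₂⁺).
S-methylation with CH₃I works by allowing neutral dimethyl sulfide, rather than methanethiolate, to depart, making PhCH₂–S(CH₃)₂⁺ enormously more reactive.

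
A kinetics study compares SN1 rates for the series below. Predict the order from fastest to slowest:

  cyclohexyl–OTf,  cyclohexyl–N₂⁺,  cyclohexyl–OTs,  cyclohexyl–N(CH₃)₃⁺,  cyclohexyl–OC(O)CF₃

cyclohexyl–N₂⁺ > cyclohexyl–OTf > cyclohexyl–OTs > cyclohexyl–OC(O)CF₃ > cyclohexyl–N(CH₃)₃⁺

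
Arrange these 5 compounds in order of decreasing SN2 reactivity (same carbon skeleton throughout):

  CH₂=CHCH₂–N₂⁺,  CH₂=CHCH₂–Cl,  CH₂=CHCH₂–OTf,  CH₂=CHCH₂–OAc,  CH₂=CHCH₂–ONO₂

CH₂=CHCH₂–N₂⁺ > CH₂=CHCH₂–OTf > CH₂=CHCH₂–Cl > CH₂=CHCH₂–ONO₂ > CH₂=CHCH₂–OAc

The skeletons are identical, so relative rate is governed entirely by leaving-group ability.
The more stable X⁻ (or X) is on its own — i.e. the weaker a base it is — the better a leaving group it makes.
CH₂=CHCH₂–N₂⁺ loses N₂: no meaningful conjugate acid; N₂ departs as an exceptionally stable neutral molecule
CH₂=CHCH₂–OTf loses OTf⁻: pKₐ(CF₃SO₃H (triflic acid)) ≈ -14
CH₂=CHCH₂–Cl loses Cl⁻: pKₐ(HCl) ≈ -7
CH₂=CHCH₂–ONO₂ loses NO₃⁻: pKₐ(HNO₃) ≈ -1.3
CH₂=CHCH₂–OAc loses AcO⁻: pKₐ(CH₃COOH) ≈ 4.8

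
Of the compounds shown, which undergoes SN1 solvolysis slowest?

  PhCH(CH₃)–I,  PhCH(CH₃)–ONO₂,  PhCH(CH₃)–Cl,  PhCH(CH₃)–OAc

The skeletons are identical, so relative rate is governed entirely by leaving-group ability.
A good leaving group is a weak base: the lower the pKₐ of its conjugate acid, the more readily it departs.
PhCH(CH₃)–I loses I⁻: pKₐ(HI) ≈ -10
PhCH(CH₃)–Cl loses Cl⁻: pKₐ(HCl) ≈ -7
PhCH(CH₃)–ONO₂ loses NO₃⁻: pKₐ(HNO₃) ≈ -1.3
PhCH(CH₃)–OAc loses AcO⁻: pKₐ(CH₃COOH) ≈ 4.8

PhCH(CH₃)–OAc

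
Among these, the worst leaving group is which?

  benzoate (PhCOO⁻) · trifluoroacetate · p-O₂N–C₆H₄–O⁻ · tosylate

tosylate: pKₐ(p-CH₃C₆H₄SO₃H (TsOH)) ≈ -2.8
trifluoroacetate: pKₐ(CF₃COOH) ≈ 0.2
benzoate (PhCOO⁻): pKₐ(C₆H₅COOH) ≈ 4.2
p-O₂N–C₆H₄–O⁻: pKₐ(p-nitrophenol) ≈ 7.2

p-O₂N–C₆H₄–O⁻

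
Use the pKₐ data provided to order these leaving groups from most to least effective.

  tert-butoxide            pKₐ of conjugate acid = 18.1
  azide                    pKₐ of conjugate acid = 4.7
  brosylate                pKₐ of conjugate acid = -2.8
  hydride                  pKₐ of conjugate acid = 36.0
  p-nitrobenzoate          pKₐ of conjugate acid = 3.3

Lower conjugate-acid pKₐ ⇒ weaker base ⇒ better leaving group.
Sorting by the given values: brosylate (-2.8), p-nitrobenzoate (3.3), azide (4.7), tert-butoxide (18.1), hydride (36.0).

brosylate > p-nitrobenzoate > azide > tert-butoxide > hydride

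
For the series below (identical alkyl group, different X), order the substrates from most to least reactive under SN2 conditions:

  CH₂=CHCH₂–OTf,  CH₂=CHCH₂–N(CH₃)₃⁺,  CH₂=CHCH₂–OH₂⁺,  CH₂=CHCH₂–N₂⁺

The skeletons are identical, so relative rate is governed entirely by leaving-group ability.
Rank by basicity of the departing species: weakest base leaves most easily.
CH₂=CHCH₂–N₂⁺ loses N₂: no meaningful conjugate acid; N₂ departs as an exceptionally stable neutral molecule
CH₂=CHCH₂–OTf loses OTf⁻: pKₐ(CF₃SO₃H (triflic acid)) ≈ -14
CH₂=CHCH₂–OH₂⁺ loses H₂O: pKₐ(H₃O⁺) ≈ -1.7
CH₂=CHCH₂–N(CH₃)₃⁺ loses NR'₃: pKₐ(R'₃NH⁺) ≈ 10.7

CH₂=CHCH₂–N₂⁺ > CH₂=CHCH₂–OTf > CH₂=CHCH₂–OH₂⁺ > CH₂=CHCH₂–N(CH₃)₃⁺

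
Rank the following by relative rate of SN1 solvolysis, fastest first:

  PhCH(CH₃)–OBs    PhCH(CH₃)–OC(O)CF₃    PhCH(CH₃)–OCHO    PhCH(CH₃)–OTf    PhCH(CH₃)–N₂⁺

With the same alkyl group throughout, only the leaving group differentiates the rates.
A good leaving group is a weak base: the lower the pKₐ of its conjugate acid, the more readily it departs.
PhCH(CH₃)–N₂⁺ loses N₂: no meaningful conjugate acid; N₂ departs as an exceptionally stable neutral molecule
PhCH(CH₃)–OTf loses OTf⁻: pKₐ(CF₃SO₃H (triflic acid)) ≈ -14
PhCH(CH₃)–OBs loses OBs⁻: pKₐ(p-BrC₆H₄SO₃H) ≈ -2.8
PhCH(CH₃)–OC(O)CF₃ loses CF₃COO⁻: pKₐ(CF₃COOH) ≈ 0.2
PhCH(CH₃)–OCHO loses HCOO⁻: pKₐ(HCOOH) ≈ 3.8

PhCH(CH₃)–N₂⁺ > PhCH(CH₃)–OTf > PhCH(CH₃)–OBs > PhCH(CH₃)–OC(O)CF₃ > PhCH(CH₃)–OCHO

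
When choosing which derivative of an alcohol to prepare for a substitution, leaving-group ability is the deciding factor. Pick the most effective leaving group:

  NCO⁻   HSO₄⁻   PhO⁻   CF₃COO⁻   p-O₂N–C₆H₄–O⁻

HSO₄⁻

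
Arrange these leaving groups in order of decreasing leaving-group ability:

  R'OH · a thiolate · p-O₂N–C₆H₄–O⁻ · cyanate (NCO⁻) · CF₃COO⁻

Rank by basicity of the departing species: weakest base leaves most easily.
R'OH: pKₐ(R'OH₂⁺) ≈ -2.4
CF₃COO⁻: pKₐ(CF₃COOH) ≈ 0.2
cyanate (NCO⁻): pKₐ(HOCN) ≈ 3.5
p-O₂N–C₆H₄–O⁻: pKₐ(p-nitrophenol) ≈ 7.2
a thiolate: pKₐ(RSH (a thiol)) ≈ 10.5

R'OH > CF₃COO⁻ > cyanate (NCO⁻) > p-O₂N–C₆H₄–O⁻ > a thiolate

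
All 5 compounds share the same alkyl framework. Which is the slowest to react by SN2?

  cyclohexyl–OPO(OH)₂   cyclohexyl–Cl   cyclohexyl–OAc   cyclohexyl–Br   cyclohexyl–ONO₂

With the same alkyl group throughout, only the leaving group differentiates the rates.
Rank by basicity of the departing species: weakest base leaves most easily.
cyclohexyl–Br loses Br⁻: pKₐ(HBr) ≈ -9
cyclohexyl–Cl loses Cl⁻: pKₐ(HCl) ≈ -7
cyclohexyl–ONO₂ loses NO₃⁻: pKₐ(HNO₃) ≈ -1.3
cyclohexyl–OPO(OH)₂ loses H₂PO₄⁻: pKₐ(H₃PO₄) ≈ 2.1
cyclohexyl–OAc loses AcO⁻: pKₐ(CH₃COOH) ≈ 4.8

cyclohexyl–OAc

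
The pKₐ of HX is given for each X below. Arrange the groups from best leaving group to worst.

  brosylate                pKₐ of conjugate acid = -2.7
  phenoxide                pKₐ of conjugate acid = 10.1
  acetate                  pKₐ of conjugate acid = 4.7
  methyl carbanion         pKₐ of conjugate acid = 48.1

brosylate > acetate > phenoxide > methyl carbanion

Lower conjugate-acid pKₐ ⇒ weaker base ⇒ better leaving group.
Sorting by the given values: brosylate (-2.7), acetate (4.7), phenoxide (10.1), methyl carbanion (48.1).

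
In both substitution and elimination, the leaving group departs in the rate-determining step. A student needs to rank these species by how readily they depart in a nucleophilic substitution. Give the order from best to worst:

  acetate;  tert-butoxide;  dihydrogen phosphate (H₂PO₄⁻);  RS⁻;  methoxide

dihydrogen phosphate (H₂PO₄⁻) > acetate > RS⁻ > methoxide > tert-butoxide

dihydrogen phosphate (H₂PO₄⁻): pKₐ(H₃PO₄) ≈ 2.1
acetate: pKₐ(CH₃COOH) ≈ 4.8
RS⁻: pKₐ(RSH (a thiol)) ≈ 10.5
methoxide: pKₐ(CH₃OH) ≈ 15.5
tert-butoxide: pKₐ(t-BuOH) ≈ 18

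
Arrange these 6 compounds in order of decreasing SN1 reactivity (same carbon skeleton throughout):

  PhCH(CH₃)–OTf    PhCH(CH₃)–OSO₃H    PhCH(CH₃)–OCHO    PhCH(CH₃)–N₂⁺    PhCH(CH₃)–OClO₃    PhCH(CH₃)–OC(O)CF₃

PhCH(CH₃)–N₂⁺ > PhCH(CH₃)–OTf > PhCH(CH₃)–OClO₃ > PhCH(CH₃)–OSO₃H > PhCH(CH₃)–OC(O)CF₃ > PhCH(CH₃)–OCHO

Identical carbon frameworks mean the comparison reduces to leaving-group quality.
A good leaving group is a weak base: the lower the pKₐ of its conjugate acid, the more readily it departs.
PhCH(CH₃)–N₂⁺ loses N₂: no meaningful conjugate acid; N₂ departs as an exceptionally stable neutral molecule
PhCH(CH₃)–OTf loses OTf⁻: pKₐ(CF₃SO₃H (triflic acid)) ≈ -14
PhCH(CH₃)–OClO₃ loses ClO₄⁻: pKₐ(HClO₄) ≈ -10
PhCH(CH₃)–OSO₃H loses HSO₄⁻: pKₐ(H₂SO₄) ≈ -3
PhCH(CH₃)–OC(O)CF₃ loses CF₃COO⁻: pKₐ(CF₃COOH) ≈ 0.2
PhCH(CH₃)–OCHO loses HCOO⁻: pKₐ(HCOOH) ≈ 3.8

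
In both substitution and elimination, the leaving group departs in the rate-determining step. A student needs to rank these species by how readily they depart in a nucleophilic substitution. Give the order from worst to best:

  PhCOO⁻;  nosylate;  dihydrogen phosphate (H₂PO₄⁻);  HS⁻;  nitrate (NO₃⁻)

HS⁻ < PhCOO⁻ < dihydrogen phosphate (H₂PO₄⁻) < nitrate (NO₃⁻) < nosylate

nosylate: pKₐ(p-O₂NC₆H₄SO₃H) ≈ -3.5 — p-nitro group further stabilises the sulfonate
nitrate (NO₃⁻): pKₐ(HNO₃) ≈ -1.3 — resonance-delocalised over three oxygens
dihydrogen phosphate (H₂PO₄⁻): pKₐ(H₃PO₄) ≈ 2.1 — moderate base; biological leaving group after further activation
PhCOO⁻: pKₐ(C₆H₅COOH) ≈ 4.2
HS⁻: pKₐ(H₂S) ≈ 7 — larger and more polarisable than the oxygen analogue
Reversing gives the worst-to-best order requested.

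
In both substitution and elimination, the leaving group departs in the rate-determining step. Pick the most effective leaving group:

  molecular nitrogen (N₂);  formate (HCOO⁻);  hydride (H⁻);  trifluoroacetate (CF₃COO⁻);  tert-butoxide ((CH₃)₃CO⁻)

molecular nitrogen (N₂): no meaningful conjugate acid; N₂ departs as an exceptionally stable neutral molecule
trifluoroacetate (CF₃COO⁻): pKₐ(CF₃COOH) ≈ 0.2
formate (HCOO⁻): pKₐ(HCOOH) ≈ 3.8
tert-butoxide ((CH₃)₃CO⁻): pKₐ(t-BuOH) ≈ 18
hydride (H⁻): pKₐ(H₂) ≈ 36

molecular nitrogen (N₂)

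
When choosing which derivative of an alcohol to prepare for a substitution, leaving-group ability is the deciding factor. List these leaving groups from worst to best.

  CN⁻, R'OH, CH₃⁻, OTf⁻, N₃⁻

CH₃⁻ < CN⁻ < N₃⁻ < R'OH < OTf⁻

Leaving-group ability tracks the stability of the departed species; conjugate-acid pKₐ is the usual yardstick (lower pKₐ → better LG).
OTf⁻: pKₐ(CF₃SO₃H (triflic acid)) ≈ -14
R'OH: pKₐ(R'OH₂⁺) ≈ -2.4
N₃⁻: pKₐ(HN₃) ≈ 4.7
CN⁻: pKₐ(HCN) ≈ 9.2
CH₃⁻: pKₐ(CH₄) ≈ 48
Listed from poorest to best leaving group as asked.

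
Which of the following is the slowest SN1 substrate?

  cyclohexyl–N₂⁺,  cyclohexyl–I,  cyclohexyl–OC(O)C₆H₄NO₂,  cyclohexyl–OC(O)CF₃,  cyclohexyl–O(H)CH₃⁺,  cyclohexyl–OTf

Identical carbon frameworks mean the comparison reduces to leaving-group quality.
Leaving-group ability tracks the stability of the departed species; conjugate-acid pKₐ is the usual yardstick (lower pKₐ → better LG).
cyclohexyl–N₂⁺ loses N₂: no meaningful conjugate acid; N₂ departs as an exceptionally stable neutral molecule
cyclohexyl–OTf loses OTf⁻: pKₐ(CF₃SO₃H (triflic acid)) ≈ -14
cyclohexyl–I loses I⁻: pKₐ(HI) ≈ -10
cyclohexyl–O(H)CH₃⁺ loses R'OH: pKₐ(R'OH₂⁺) ≈ -2.4
cyclohexyl–OC(O)CF₃ loses CF₃COO⁻: pKₐ(CF₃COOH) ≈ 0.2
cyclohexyl–OC(O)C₆H₄NO₂ loses p-O₂N–C₆H₄–COO⁻: pKₐ(p-nitrobenzoic acid) ≈ 3.4

cyclohexyl–OC(O)C₆H₄NO₂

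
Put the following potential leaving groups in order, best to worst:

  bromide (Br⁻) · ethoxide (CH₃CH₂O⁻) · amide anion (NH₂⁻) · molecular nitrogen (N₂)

molecular nitrogen (N₂) > bromide (Br⁻) > ethoxide (CH₃CH₂O⁻) > amide anion (NH₂⁻)

molecular nitrogen (N₂): no meaningful conjugate acid; N₂ departs as an exceptionally stable neutral molecule
bromide (Br⁻): pKₐ(HBr) ≈ -9 — weak base; good leaving group
ethoxide (CH₃CH₂O⁻): pKₐ(CH₃CH₂OH) ≈ 16 — strong base; alkoxides do not leave unassisted
amide anion (NH₂⁻): pKₐ(NH₃) ≈ 38 — extremely strong base; never a leaving group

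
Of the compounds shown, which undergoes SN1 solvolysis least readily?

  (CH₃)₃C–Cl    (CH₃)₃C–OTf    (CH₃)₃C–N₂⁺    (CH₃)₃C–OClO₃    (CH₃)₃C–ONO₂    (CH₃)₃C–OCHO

The skeletons are identical, so relative rate is governed entirely by leaving-group ability.
A good leaving group is a weak base: the lower the pKₐ of its conjugate acid, the more readily it departs.
(CH₃)₃C–N₂⁺ loses N₂: no meaningful conjugate acid; N₂ departs as an exceptionally stable neutral molecule
(CH₃)₃C–OTf loses OTf⁻: pKₐ(CF₃SO₃H (triflic acid)) ≈ -14
(CH₃)₃C–OClO₃ loses ClO₄⁻: pKₐ(HClO₄) ≈ -10
(CH₃)₃C–Cl loses Cl⁻: pKₐ(HCl) ≈ -7
(CH₃)₃C–ONO₂ loses NO₃⁻: pKₐ(HNO₃) ≈ -1.3
(CH₃)₃C–OCHO loses HCOO⁻: pKₐ(HCOOH) ≈ 3.8

(CH₃)₃C–OCHO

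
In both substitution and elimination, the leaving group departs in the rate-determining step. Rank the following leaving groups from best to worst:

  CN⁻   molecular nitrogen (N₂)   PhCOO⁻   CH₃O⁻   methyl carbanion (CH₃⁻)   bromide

molecular nitrogen (N₂): no meaningful conjugate acid; N₂ departs as an exceptionally stable neutral molecule
bromide: pKₐ(HBr) ≈ -9
PhCOO⁻: pKₐ(C₆H₅COOH) ≈ 4.2
CN⁻: pKₐ(HCN) ≈ 9.2
CH₃O⁻: pKₐ(CH₃OH) ≈ 15.5
methyl carbanion (CH₃⁻): pKₐ(CH₄) ≈ 48

molecular nitrogen (N₂) > bromide > PhCOO⁻ > CN⁻ > CH₃O⁻ > methyl carbanion (CH₃⁻)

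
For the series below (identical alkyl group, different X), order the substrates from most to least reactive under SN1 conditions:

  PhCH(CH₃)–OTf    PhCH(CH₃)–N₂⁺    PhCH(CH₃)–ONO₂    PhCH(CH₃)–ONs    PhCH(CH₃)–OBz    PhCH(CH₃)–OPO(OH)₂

With the same alkyl group throughout, only the leaving group differentiates the rates.
Rank by basicity of the departing species: weakest base leaves most easily.
PhCH(CH₃)–N₂⁺ loses N₂: no meaningful conjugate acid; N₂ departs as an exceptionally stable neutral molecule
PhCH(CH₃)–OTf loses OTf⁻: pKₐ(CF₃SO₃H (triflic acid)) ≈ -14
PhCH(CH₃)–ONs loses ONs⁻: pKₐ(p-O₂NC₆H₄SO₃H) ≈ -3.5
PhCH(CH₃)–ONO₂ loses NO₃⁻: pKₐ(HNO₃) ≈ -1.3
PhCH(CH₃)–OPO(OH)₂ loses H₂PO₄⁻: pKₐ(H₃PO₄) ≈ 2.1
PhCH(CH₃)–OBz loses PhCOO⁻: pKₐ(C₆H₅COOH) ≈ 4.2

PhCH(CH₃)–N₂⁺ > PhCH(CH₃)–OTf > PhCH(CH₃)–ONs > PhCH(CH₃)–ONO₂ > PhCH(CH₃)–OPO(OH)₂ > PhCH(CH₃)–OBz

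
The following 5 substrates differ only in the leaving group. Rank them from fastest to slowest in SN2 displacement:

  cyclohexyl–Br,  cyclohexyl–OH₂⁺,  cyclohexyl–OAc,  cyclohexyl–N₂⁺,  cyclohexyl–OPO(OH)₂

cyclohexyl–N₂⁺ > cyclohexyl–Br > cyclohexyl–OH₂⁺ > cyclohexyl–OPO(OH)₂ > cyclohexyl–OAc

With the same alkyl group throughout, only the leaving group differentiates the rates.
A good leaving group is a weak base: the lower the pKₐ of its conjugate acid, the more readily it departs.
cyclohexyl–N₂⁺ loses N₂: no meaningful conjugate acid; N₂ departs as an exceptionally stable neutral molecule
cyclohexyl–Br loses Br⁻: pKₐ(HBr) ≈ -9
cyclohexyl–OH₂⁺ loses H₂O: pKₐ(H₃O⁺) ≈ -1.7
cyclohexyl–OPO(OH)₂ loses H₂PO₄⁻: pKₐ(H₃PO₄) ≈ 2.1
cyclohexyl–OAc loses AcO⁻: pKₐ(CH₃COOH) ≈ 4.8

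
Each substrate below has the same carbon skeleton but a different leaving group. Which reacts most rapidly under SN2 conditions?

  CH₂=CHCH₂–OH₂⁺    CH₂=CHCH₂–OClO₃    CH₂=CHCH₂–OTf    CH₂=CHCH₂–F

CH₂=CHCH₂–OTf

Identical carbon frameworks mean the comparison reduces to leaving-group quality.
Leaving-group ability tracks the stability of the departed species; conjugate-acid pKₐ is the usual yardstick (lower pKₐ → better LG).
CH₂=CHCH₂–OTf loses OTf⁻: pKₐ(CF₃SO₃H (triflic acid)) ≈ -14
CH₂=CHCH₂–OClO₃ loses ClO₄⁻: pKₐ(HClO₄) ≈ -10
CH₂=CHCH₂–OH₂⁺ loses H₂O: pKₐ(H₃O⁺) ≈ -1.7
CH₂=CHCH₂–F loses F⁻: pKₐ(HF) ≈ 3.2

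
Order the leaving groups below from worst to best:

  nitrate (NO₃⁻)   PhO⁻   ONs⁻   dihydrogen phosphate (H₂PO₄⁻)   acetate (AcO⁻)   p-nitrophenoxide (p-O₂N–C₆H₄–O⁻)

Rank by basicity of the departing species: weakest base leaves most easily.
ONs⁻: pKₐ(p-O₂NC₆H₄SO₃H) ≈ -3.5 — p-nitro group further stabilises the sulfonate
nitrate (NO₃⁻): pKₐ(HNO₃) ≈ -1.3 — resonance-delocalised over three oxygens
dihydrogen phosphate (H₂PO₄⁻): pKₐ(H₃PO₄) ≈ 2.1
acetate (AcO⁻): pKₐ(CH₃COOH) ≈ 4.8
p-nitrophenoxide (p-O₂N–C₆H₄–O⁻): pKₐ(p-nitrophenol) ≈ 7.2
PhO⁻: pKₐ(C₆H₅OH (phenol)) ≈ 10
The question asks for worst first, so the sequence is read in increasing leaving-group ability.

PhO⁻ < p-nitrophenoxide (p-O₂N–C₆H₄–O⁻) < acetate (AcO⁻) < dihydrogen phosphate (H₂PO₄⁻) < nitrate (NO₃⁻) < ONs⁻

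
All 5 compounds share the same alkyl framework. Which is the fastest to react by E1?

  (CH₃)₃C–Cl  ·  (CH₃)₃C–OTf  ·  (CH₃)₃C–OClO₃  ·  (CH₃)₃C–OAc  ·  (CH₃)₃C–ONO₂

With the same alkyl group throughout, only the leaving group differentiates the rates.
A good leaving group is a weak base: the lower the pKₐ of its conjugate acid, the more readily it departs.
(CH₃)₃C–OTf loses OTf⁻: pKₐ(CF₃SO₃H (triflic acid)) ≈ -14
(CH₃)₃C–OClO₃ loses ClO₄⁻: pKₐ(HClO₄) ≈ -10
(CH₃)₃C–Cl loses Cl⁻: pKₐ(HCl) ≈ -7
(CH₃)₃C–ONO₂ loses NO₃⁻: pKₐ(HNO₃) ≈ -1.3
(CH₃)₃C–OAc loses AcO⁻: pKₐ(CH₃COOH) ≈ 4.8

(CH₃)₃C–OTf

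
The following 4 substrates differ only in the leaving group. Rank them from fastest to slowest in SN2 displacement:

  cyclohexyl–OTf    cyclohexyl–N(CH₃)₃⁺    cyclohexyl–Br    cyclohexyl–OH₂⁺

The skeletons are identical, so relative rate is governed entirely by leaving-group ability.
Leaving-group ability tracks the stability of the departed species; conjugate-acid pKₐ is the usual yardstick (lower pKₐ → better LG).
cyclohexyl–OTf loses OTf⁻: pKₐ(CF₃SO₃H (triflic acid)) ≈ -14
cyclohexyl–Br loses Br⁻: pKₐ(HBr) ≈ -9
cyclohexyl–OH₂⁺ loses H₂O: pKₐ(H₃O⁺) ≈ -1.7
cyclohexyl–N(CH₃)₃⁺ loses NR'₃: pKₐ(R'₃NH⁺) ≈ 10.7

cyclohexyl–OTf > cyclohexyl–Br > cyclohexyl–OH₂⁺ > cyclohexyl–N(CH₃)₃⁺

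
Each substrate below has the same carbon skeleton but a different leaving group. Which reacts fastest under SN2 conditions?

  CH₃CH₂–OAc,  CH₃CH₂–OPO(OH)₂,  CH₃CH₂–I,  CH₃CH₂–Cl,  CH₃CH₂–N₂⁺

CH₃CH₂–N₂⁺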